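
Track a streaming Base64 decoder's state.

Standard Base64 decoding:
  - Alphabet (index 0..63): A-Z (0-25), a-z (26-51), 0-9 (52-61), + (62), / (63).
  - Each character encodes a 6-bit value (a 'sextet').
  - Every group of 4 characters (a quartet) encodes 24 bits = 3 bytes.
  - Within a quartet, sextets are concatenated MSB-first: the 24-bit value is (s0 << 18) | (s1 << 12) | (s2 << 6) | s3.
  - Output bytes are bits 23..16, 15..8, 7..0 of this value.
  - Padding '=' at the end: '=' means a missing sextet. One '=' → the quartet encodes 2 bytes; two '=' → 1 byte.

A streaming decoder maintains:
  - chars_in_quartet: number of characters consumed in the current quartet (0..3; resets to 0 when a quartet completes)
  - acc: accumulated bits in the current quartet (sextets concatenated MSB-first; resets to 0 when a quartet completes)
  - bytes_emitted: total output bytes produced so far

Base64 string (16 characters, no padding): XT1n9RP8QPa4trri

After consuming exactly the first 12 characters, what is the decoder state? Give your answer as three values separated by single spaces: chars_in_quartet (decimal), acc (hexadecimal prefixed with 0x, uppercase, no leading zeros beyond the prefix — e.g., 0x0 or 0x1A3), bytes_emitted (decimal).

Answer: 0 0x0 9

Derivation:
After char 0 ('X'=23): chars_in_quartet=1 acc=0x17 bytes_emitted=0
After char 1 ('T'=19): chars_in_quartet=2 acc=0x5D3 bytes_emitted=0
After char 2 ('1'=53): chars_in_quartet=3 acc=0x174F5 bytes_emitted=0
After char 3 ('n'=39): chars_in_quartet=4 acc=0x5D3D67 -> emit 5D 3D 67, reset; bytes_emitted=3
After char 4 ('9'=61): chars_in_quartet=1 acc=0x3D bytes_emitted=3
After char 5 ('R'=17): chars_in_quartet=2 acc=0xF51 bytes_emitted=3
After char 6 ('P'=15): chars_in_quartet=3 acc=0x3D44F bytes_emitted=3
After char 7 ('8'=60): chars_in_quartet=4 acc=0xF513FC -> emit F5 13 FC, reset; bytes_emitted=6
After char 8 ('Q'=16): chars_in_quartet=1 acc=0x10 bytes_emitted=6
After char 9 ('P'=15): chars_in_quartet=2 acc=0x40F bytes_emitted=6
After char 10 ('a'=26): chars_in_quartet=3 acc=0x103DA bytes_emitted=6
After char 11 ('4'=56): chars_in_quartet=4 acc=0x40F6B8 -> emit 40 F6 B8, reset; bytes_emitted=9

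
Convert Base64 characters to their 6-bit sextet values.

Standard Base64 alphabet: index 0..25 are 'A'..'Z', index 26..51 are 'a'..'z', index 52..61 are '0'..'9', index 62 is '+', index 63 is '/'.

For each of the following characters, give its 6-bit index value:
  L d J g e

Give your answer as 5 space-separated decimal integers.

'L': A..Z range, ord('L') − ord('A') = 11
'd': a..z range, 26 + ord('d') − ord('a') = 29
'J': A..Z range, ord('J') − ord('A') = 9
'g': a..z range, 26 + ord('g') − ord('a') = 32
'e': a..z range, 26 + ord('e') − ord('a') = 30

Answer: 11 29 9 32 30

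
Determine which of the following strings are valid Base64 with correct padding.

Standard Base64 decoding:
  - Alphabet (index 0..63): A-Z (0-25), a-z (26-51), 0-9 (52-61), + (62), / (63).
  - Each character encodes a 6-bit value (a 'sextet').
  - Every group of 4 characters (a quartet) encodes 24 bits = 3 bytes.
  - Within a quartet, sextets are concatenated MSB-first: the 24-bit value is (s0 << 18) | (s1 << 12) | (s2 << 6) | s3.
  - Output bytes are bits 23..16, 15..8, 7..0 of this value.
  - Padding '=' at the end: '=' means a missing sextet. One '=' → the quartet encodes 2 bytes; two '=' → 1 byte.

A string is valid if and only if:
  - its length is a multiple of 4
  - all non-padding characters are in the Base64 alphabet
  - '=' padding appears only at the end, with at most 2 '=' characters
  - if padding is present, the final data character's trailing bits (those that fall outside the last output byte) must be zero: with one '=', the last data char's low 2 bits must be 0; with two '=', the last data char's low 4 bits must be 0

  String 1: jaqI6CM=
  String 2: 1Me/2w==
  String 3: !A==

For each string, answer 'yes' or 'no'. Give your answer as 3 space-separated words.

String 1: 'jaqI6CM=' → valid
String 2: '1Me/2w==' → valid
String 3: '!A==' → invalid (bad char(s): ['!'])

Answer: yes yes no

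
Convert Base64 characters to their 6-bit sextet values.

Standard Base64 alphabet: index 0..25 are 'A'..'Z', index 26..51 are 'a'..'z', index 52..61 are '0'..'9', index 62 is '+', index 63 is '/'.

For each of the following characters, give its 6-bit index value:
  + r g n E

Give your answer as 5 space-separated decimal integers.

Answer: 62 43 32 39 4

Derivation:
'+': index 62
'r': a..z range, 26 + ord('r') − ord('a') = 43
'g': a..z range, 26 + ord('g') − ord('a') = 32
'n': a..z range, 26 + ord('n') − ord('a') = 39
'E': A..Z range, ord('E') − ord('A') = 4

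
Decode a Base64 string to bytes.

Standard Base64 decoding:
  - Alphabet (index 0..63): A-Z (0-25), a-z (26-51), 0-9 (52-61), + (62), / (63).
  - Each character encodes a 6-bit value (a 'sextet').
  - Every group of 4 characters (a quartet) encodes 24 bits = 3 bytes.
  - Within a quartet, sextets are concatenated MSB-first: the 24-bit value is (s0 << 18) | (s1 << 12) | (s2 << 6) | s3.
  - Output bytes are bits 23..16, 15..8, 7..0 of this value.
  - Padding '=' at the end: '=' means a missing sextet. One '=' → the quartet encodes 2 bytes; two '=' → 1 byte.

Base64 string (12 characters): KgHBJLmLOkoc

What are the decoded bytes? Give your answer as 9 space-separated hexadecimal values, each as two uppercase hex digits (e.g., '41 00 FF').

After char 0 ('K'=10): chars_in_quartet=1 acc=0xA bytes_emitted=0
After char 1 ('g'=32): chars_in_quartet=2 acc=0x2A0 bytes_emitted=0
After char 2 ('H'=7): chars_in_quartet=3 acc=0xA807 bytes_emitted=0
After char 3 ('B'=1): chars_in_quartet=4 acc=0x2A01C1 -> emit 2A 01 C1, reset; bytes_emitted=3
After char 4 ('J'=9): chars_in_quartet=1 acc=0x9 bytes_emitted=3
After char 5 ('L'=11): chars_in_quartet=2 acc=0x24B bytes_emitted=3
After char 6 ('m'=38): chars_in_quartet=3 acc=0x92E6 bytes_emitted=3
After char 7 ('L'=11): chars_in_quartet=4 acc=0x24B98B -> emit 24 B9 8B, reset; bytes_emitted=6
After char 8 ('O'=14): chars_in_quartet=1 acc=0xE bytes_emitted=6
After char 9 ('k'=36): chars_in_quartet=2 acc=0x3A4 bytes_emitted=6
After char 10 ('o'=40): chars_in_quartet=3 acc=0xE928 bytes_emitted=6
After char 11 ('c'=28): chars_in_quartet=4 acc=0x3A4A1C -> emit 3A 4A 1C, reset; bytes_emitted=9

Answer: 2A 01 C1 24 B9 8B 3A 4A 1C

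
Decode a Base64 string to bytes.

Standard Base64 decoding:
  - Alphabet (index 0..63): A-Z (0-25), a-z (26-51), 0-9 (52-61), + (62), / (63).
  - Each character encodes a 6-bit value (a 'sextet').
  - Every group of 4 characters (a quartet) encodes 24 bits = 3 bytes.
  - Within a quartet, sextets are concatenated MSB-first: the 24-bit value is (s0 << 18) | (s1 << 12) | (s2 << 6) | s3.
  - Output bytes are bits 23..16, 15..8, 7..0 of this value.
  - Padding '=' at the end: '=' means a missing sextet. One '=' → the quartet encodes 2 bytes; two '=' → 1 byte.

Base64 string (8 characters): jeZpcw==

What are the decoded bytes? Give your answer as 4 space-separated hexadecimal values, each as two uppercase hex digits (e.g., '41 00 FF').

Answer: 8D E6 69 73

Derivation:
After char 0 ('j'=35): chars_in_quartet=1 acc=0x23 bytes_emitted=0
After char 1 ('e'=30): chars_in_quartet=2 acc=0x8DE bytes_emitted=0
After char 2 ('Z'=25): chars_in_quartet=3 acc=0x23799 bytes_emitted=0
After char 3 ('p'=41): chars_in_quartet=4 acc=0x8DE669 -> emit 8D E6 69, reset; bytes_emitted=3
After char 4 ('c'=28): chars_in_quartet=1 acc=0x1C bytes_emitted=3
After char 5 ('w'=48): chars_in_quartet=2 acc=0x730 bytes_emitted=3
Padding '==': partial quartet acc=0x730 -> emit 73; bytes_emitted=4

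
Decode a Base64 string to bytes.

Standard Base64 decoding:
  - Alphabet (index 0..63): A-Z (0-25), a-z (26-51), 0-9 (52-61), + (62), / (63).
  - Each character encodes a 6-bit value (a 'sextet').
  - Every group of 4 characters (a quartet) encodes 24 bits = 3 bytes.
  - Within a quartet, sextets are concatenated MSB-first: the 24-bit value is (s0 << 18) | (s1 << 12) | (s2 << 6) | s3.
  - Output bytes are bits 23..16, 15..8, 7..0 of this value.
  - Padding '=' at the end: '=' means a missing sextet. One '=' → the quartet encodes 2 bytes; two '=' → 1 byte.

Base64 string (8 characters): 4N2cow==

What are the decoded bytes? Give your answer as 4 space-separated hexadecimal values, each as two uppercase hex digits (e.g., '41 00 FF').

Answer: E0 DD 9C A3

Derivation:
After char 0 ('4'=56): chars_in_quartet=1 acc=0x38 bytes_emitted=0
After char 1 ('N'=13): chars_in_quartet=2 acc=0xE0D bytes_emitted=0
After char 2 ('2'=54): chars_in_quartet=3 acc=0x38376 bytes_emitted=0
After char 3 ('c'=28): chars_in_quartet=4 acc=0xE0DD9C -> emit E0 DD 9C, reset; bytes_emitted=3
After char 4 ('o'=40): chars_in_quartet=1 acc=0x28 bytes_emitted=3
After char 5 ('w'=48): chars_in_quartet=2 acc=0xA30 bytes_emitted=3
Padding '==': partial quartet acc=0xA30 -> emit A3; bytes_emitted=4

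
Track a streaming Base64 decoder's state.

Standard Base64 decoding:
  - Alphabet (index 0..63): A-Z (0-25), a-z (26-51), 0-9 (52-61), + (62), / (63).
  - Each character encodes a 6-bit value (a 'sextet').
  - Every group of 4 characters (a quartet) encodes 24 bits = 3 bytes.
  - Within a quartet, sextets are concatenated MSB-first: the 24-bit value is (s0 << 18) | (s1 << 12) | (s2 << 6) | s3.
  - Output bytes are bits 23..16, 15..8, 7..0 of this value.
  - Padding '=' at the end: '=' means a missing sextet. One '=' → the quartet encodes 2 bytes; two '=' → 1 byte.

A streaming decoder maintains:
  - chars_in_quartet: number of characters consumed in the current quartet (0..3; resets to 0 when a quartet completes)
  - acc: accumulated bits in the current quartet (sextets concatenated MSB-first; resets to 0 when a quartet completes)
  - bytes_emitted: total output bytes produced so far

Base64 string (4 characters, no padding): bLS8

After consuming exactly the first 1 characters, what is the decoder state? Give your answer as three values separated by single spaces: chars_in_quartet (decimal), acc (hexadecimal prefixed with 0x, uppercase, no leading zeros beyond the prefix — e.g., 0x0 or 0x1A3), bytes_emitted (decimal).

Answer: 1 0x1B 0

Derivation:
After char 0 ('b'=27): chars_in_quartet=1 acc=0x1B bytes_emitted=0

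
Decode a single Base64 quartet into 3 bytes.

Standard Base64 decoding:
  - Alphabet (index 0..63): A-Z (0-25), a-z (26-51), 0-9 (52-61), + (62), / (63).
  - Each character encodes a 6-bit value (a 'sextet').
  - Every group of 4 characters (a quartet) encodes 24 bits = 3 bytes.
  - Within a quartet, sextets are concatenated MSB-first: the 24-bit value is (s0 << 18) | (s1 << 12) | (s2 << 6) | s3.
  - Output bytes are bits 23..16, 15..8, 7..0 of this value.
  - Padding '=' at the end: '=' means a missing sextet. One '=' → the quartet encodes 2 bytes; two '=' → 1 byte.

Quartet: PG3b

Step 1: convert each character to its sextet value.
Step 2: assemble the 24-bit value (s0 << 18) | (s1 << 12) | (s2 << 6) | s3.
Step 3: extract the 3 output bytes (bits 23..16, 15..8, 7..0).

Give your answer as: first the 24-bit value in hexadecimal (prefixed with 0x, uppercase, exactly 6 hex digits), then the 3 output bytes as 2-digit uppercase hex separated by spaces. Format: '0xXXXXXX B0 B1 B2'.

Answer: 0x3C6DDB 3C 6D DB

Derivation:
Sextets: P=15, G=6, 3=55, b=27
24-bit: (15<<18) | (6<<12) | (55<<6) | 27
      = 0x3C0000 | 0x006000 | 0x000DC0 | 0x00001B
      = 0x3C6DDB
Bytes: (v>>16)&0xFF=3C, (v>>8)&0xFF=6D, v&0xFF=DB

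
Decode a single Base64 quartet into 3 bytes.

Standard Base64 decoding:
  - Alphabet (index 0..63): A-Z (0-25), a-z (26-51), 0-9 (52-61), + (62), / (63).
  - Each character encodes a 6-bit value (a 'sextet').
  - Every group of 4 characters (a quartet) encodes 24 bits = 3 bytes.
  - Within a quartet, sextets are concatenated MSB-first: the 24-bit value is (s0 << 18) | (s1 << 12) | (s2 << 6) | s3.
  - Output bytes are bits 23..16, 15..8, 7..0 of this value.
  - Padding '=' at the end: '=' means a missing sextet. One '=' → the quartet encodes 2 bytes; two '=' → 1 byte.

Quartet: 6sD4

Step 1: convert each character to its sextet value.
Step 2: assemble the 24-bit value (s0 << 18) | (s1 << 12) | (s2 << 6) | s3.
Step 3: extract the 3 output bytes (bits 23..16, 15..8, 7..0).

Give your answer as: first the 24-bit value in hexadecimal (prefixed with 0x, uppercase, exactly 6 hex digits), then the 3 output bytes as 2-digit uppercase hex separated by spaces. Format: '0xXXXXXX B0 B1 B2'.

Sextets: 6=58, s=44, D=3, 4=56
24-bit: (58<<18) | (44<<12) | (3<<6) | 56
      = 0xE80000 | 0x02C000 | 0x0000C0 | 0x000038
      = 0xEAC0F8
Bytes: (v>>16)&0xFF=EA, (v>>8)&0xFF=C0, v&0xFF=F8

Answer: 0xEAC0F8 EA C0 F8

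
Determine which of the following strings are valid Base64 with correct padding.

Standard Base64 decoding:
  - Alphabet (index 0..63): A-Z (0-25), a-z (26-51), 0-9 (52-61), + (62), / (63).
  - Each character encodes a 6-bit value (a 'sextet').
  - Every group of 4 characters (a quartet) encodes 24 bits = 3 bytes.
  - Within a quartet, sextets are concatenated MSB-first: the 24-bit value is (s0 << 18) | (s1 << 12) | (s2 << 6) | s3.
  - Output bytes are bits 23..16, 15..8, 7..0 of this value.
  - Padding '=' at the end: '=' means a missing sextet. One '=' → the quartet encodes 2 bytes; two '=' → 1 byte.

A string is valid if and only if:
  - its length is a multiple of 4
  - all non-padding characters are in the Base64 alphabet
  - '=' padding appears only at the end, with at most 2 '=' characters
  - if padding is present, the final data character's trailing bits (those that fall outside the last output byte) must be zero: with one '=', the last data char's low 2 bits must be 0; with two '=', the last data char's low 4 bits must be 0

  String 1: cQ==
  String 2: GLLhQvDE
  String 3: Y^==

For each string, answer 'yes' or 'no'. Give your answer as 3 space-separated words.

String 1: 'cQ==' → valid
String 2: 'GLLhQvDE' → valid
String 3: 'Y^==' → invalid (bad char(s): ['^'])

Answer: yes yes no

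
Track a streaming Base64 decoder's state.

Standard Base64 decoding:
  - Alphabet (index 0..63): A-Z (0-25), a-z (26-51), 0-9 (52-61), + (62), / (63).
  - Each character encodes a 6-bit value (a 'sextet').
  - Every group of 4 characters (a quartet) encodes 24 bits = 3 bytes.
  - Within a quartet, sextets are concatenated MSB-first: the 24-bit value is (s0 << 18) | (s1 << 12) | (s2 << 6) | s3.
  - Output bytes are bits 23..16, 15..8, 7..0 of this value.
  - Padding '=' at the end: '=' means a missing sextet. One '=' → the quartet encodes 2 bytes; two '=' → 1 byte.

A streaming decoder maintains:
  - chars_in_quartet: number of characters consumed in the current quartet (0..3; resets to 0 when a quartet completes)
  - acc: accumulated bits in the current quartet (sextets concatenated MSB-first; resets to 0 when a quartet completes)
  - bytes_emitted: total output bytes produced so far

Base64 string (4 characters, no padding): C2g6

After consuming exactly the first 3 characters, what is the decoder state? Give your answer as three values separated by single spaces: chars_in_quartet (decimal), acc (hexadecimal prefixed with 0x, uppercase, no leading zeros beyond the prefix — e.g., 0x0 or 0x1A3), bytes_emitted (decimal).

Answer: 3 0x2DA0 0

Derivation:
After char 0 ('C'=2): chars_in_quartet=1 acc=0x2 bytes_emitted=0
After char 1 ('2'=54): chars_in_quartet=2 acc=0xB6 bytes_emitted=0
After char 2 ('g'=32): chars_in_quartet=3 acc=0x2DA0 bytes_emitted=0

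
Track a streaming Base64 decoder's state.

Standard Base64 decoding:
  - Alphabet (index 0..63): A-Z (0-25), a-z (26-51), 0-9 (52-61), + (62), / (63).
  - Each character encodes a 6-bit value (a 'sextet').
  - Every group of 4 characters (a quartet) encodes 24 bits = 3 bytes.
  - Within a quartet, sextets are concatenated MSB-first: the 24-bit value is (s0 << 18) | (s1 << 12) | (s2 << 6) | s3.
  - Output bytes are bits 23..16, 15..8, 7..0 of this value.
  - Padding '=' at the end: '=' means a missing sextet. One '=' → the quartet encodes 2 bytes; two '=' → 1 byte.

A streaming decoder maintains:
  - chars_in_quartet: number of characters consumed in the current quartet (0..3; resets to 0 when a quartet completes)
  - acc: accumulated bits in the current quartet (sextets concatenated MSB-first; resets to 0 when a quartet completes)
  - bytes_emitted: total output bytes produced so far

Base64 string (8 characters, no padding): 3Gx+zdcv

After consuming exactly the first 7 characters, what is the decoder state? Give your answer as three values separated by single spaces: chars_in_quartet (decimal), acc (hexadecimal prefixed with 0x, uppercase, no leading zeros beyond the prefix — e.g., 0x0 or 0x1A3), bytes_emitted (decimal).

After char 0 ('3'=55): chars_in_quartet=1 acc=0x37 bytes_emitted=0
After char 1 ('G'=6): chars_in_quartet=2 acc=0xDC6 bytes_emitted=0
After char 2 ('x'=49): chars_in_quartet=3 acc=0x371B1 bytes_emitted=0
After char 3 ('+'=62): chars_in_quartet=4 acc=0xDC6C7E -> emit DC 6C 7E, reset; bytes_emitted=3
After char 4 ('z'=51): chars_in_quartet=1 acc=0x33 bytes_emitted=3
After char 5 ('d'=29): chars_in_quartet=2 acc=0xCDD bytes_emitted=3
After char 6 ('c'=28): chars_in_quartet=3 acc=0x3375C bytes_emitted=3

Answer: 3 0x3375C 3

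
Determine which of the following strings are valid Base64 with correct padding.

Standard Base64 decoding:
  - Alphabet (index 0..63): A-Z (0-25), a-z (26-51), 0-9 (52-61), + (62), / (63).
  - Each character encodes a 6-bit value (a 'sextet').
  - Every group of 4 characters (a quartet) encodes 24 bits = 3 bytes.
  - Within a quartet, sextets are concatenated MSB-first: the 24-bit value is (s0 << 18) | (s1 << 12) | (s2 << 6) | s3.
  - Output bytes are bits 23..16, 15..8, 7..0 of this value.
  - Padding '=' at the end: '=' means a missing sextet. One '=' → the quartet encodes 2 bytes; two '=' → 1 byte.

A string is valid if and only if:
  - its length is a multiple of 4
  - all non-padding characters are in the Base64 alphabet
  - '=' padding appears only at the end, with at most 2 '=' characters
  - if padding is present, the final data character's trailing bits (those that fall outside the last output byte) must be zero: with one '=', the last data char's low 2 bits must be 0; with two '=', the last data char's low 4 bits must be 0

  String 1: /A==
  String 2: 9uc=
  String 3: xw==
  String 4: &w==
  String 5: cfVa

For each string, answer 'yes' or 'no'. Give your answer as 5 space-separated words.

String 1: '/A==' → valid
String 2: '9uc=' → valid
String 3: 'xw==' → valid
String 4: '&w==' → invalid (bad char(s): ['&'])
String 5: 'cfVa' → valid

Answer: yes yes yes no yes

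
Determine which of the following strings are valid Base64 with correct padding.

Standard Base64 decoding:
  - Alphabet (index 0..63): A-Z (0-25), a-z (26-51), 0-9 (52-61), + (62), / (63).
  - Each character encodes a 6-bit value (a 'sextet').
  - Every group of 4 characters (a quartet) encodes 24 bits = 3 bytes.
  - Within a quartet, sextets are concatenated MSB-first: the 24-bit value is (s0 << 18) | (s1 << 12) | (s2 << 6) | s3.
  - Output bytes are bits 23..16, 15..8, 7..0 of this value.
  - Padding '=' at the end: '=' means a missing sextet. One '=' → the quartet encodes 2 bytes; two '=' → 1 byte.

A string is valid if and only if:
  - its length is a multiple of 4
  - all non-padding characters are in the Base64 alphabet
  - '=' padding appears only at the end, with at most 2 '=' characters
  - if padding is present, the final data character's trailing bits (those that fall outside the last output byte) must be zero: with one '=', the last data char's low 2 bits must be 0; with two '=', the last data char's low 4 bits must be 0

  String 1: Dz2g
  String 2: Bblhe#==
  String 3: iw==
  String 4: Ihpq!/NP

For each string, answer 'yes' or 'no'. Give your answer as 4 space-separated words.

String 1: 'Dz2g' → valid
String 2: 'Bblhe#==' → invalid (bad char(s): ['#'])
String 3: 'iw==' → valid
String 4: 'Ihpq!/NP' → invalid (bad char(s): ['!'])

Answer: yes no yes no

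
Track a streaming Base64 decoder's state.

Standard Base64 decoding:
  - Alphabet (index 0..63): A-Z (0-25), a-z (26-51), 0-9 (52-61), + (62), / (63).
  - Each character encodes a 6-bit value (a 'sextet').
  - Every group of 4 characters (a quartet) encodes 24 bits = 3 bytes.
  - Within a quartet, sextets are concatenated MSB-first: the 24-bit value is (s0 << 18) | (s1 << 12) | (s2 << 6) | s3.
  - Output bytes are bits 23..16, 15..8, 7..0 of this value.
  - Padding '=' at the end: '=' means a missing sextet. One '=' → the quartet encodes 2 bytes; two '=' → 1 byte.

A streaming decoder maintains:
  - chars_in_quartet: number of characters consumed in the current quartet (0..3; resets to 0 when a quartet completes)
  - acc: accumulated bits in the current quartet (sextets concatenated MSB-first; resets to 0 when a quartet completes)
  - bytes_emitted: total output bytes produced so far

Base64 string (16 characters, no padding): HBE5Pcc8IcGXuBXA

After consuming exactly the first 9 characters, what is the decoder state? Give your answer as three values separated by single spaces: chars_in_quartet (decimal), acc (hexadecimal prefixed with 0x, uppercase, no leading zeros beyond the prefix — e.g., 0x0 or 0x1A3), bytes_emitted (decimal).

Answer: 1 0x8 6

Derivation:
After char 0 ('H'=7): chars_in_quartet=1 acc=0x7 bytes_emitted=0
After char 1 ('B'=1): chars_in_quartet=2 acc=0x1C1 bytes_emitted=0
After char 2 ('E'=4): chars_in_quartet=3 acc=0x7044 bytes_emitted=0
After char 3 ('5'=57): chars_in_quartet=4 acc=0x1C1139 -> emit 1C 11 39, reset; bytes_emitted=3
After char 4 ('P'=15): chars_in_quartet=1 acc=0xF bytes_emitted=3
After char 5 ('c'=28): chars_in_quartet=2 acc=0x3DC bytes_emitted=3
After char 6 ('c'=28): chars_in_quartet=3 acc=0xF71C bytes_emitted=3
After char 7 ('8'=60): chars_in_quartet=4 acc=0x3DC73C -> emit 3D C7 3C, reset; bytes_emitted=6
After char 8 ('I'=8): chars_in_quartet=1 acc=0x8 bytes_emitted=6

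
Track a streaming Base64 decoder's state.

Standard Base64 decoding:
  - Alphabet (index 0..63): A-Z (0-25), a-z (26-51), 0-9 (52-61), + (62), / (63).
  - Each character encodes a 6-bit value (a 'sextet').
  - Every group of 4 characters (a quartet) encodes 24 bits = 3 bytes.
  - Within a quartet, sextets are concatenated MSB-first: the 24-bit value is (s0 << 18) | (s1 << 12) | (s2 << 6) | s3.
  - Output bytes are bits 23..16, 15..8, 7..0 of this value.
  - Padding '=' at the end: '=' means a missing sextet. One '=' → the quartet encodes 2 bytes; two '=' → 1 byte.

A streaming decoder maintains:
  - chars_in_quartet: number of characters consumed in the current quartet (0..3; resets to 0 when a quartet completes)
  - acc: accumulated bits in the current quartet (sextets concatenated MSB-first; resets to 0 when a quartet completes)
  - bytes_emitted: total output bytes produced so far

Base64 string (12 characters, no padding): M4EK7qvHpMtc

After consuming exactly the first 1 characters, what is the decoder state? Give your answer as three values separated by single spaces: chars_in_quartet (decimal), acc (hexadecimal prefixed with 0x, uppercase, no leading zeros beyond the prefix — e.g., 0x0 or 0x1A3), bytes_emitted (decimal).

After char 0 ('M'=12): chars_in_quartet=1 acc=0xC bytes_emitted=0

Answer: 1 0xC 0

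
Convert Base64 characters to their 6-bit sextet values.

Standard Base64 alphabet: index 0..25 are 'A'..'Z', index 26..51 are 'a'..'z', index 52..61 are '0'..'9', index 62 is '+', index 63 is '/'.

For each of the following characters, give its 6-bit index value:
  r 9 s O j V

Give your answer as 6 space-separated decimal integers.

'r': a..z range, 26 + ord('r') − ord('a') = 43
'9': 0..9 range, 52 + ord('9') − ord('0') = 61
's': a..z range, 26 + ord('s') − ord('a') = 44
'O': A..Z range, ord('O') − ord('A') = 14
'j': a..z range, 26 + ord('j') − ord('a') = 35
'V': A..Z range, ord('V') − ord('A') = 21

Answer: 43 61 44 14 35 21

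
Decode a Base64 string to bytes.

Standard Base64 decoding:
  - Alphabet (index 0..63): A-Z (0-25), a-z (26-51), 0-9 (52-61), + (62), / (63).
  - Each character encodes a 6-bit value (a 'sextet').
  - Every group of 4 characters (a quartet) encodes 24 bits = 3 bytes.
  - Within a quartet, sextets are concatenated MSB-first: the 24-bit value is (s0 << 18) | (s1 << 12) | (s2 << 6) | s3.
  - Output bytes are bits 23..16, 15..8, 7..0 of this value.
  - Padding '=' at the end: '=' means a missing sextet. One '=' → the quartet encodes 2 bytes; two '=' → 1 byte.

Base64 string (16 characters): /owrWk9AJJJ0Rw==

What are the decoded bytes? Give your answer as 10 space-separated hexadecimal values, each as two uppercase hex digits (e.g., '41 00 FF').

After char 0 ('/'=63): chars_in_quartet=1 acc=0x3F bytes_emitted=0
After char 1 ('o'=40): chars_in_quartet=2 acc=0xFE8 bytes_emitted=0
After char 2 ('w'=48): chars_in_quartet=3 acc=0x3FA30 bytes_emitted=0
After char 3 ('r'=43): chars_in_quartet=4 acc=0xFE8C2B -> emit FE 8C 2B, reset; bytes_emitted=3
After char 4 ('W'=22): chars_in_quartet=1 acc=0x16 bytes_emitted=3
After char 5 ('k'=36): chars_in_quartet=2 acc=0x5A4 bytes_emitted=3
After char 6 ('9'=61): chars_in_quartet=3 acc=0x1693D bytes_emitted=3
After char 7 ('A'=0): chars_in_quartet=4 acc=0x5A4F40 -> emit 5A 4F 40, reset; bytes_emitted=6
After char 8 ('J'=9): chars_in_quartet=1 acc=0x9 bytes_emitted=6
After char 9 ('J'=9): chars_in_quartet=2 acc=0x249 bytes_emitted=6
After char 10 ('J'=9): chars_in_quartet=3 acc=0x9249 bytes_emitted=6
After char 11 ('0'=52): chars_in_quartet=4 acc=0x249274 -> emit 24 92 74, reset; bytes_emitted=9
After char 12 ('R'=17): chars_in_quartet=1 acc=0x11 bytes_emitted=9
After char 13 ('w'=48): chars_in_quartet=2 acc=0x470 bytes_emitted=9
Padding '==': partial quartet acc=0x470 -> emit 47; bytes_emitted=10

Answer: FE 8C 2B 5A 4F 40 24 92 74 47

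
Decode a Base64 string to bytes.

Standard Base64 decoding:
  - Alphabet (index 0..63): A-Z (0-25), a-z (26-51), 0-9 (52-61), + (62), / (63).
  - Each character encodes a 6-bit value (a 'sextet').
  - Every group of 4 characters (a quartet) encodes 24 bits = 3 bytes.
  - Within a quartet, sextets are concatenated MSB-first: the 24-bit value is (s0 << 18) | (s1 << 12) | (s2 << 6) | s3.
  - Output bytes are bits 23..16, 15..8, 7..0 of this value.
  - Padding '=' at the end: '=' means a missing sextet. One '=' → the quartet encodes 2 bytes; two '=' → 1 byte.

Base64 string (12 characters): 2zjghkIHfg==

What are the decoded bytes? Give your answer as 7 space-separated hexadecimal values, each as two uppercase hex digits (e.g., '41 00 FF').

Answer: DB 38 E0 86 42 07 7E

Derivation:
After char 0 ('2'=54): chars_in_quartet=1 acc=0x36 bytes_emitted=0
After char 1 ('z'=51): chars_in_quartet=2 acc=0xDB3 bytes_emitted=0
After char 2 ('j'=35): chars_in_quartet=3 acc=0x36CE3 bytes_emitted=0
After char 3 ('g'=32): chars_in_quartet=4 acc=0xDB38E0 -> emit DB 38 E0, reset; bytes_emitted=3
After char 4 ('h'=33): chars_in_quartet=1 acc=0x21 bytes_emitted=3
After char 5 ('k'=36): chars_in_quartet=2 acc=0x864 bytes_emitted=3
After char 6 ('I'=8): chars_in_quartet=3 acc=0x21908 bytes_emitted=3
After char 7 ('H'=7): chars_in_quartet=4 acc=0x864207 -> emit 86 42 07, reset; bytes_emitted=6
After char 8 ('f'=31): chars_in_quartet=1 acc=0x1F bytes_emitted=6
After char 9 ('g'=32): chars_in_quartet=2 acc=0x7E0 bytes_emitted=6
Padding '==': partial quartet acc=0x7E0 -> emit 7E; bytes_emitted=7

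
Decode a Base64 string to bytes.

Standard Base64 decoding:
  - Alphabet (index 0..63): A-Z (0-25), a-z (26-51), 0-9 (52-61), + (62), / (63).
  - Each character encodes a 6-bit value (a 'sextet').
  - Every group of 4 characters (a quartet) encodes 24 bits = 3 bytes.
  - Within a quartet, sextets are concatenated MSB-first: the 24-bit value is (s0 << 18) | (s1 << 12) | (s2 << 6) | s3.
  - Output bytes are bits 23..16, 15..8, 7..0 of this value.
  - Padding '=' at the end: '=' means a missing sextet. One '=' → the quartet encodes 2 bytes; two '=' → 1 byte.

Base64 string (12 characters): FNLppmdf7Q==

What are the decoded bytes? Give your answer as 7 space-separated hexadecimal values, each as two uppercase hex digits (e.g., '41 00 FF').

After char 0 ('F'=5): chars_in_quartet=1 acc=0x5 bytes_emitted=0
After char 1 ('N'=13): chars_in_quartet=2 acc=0x14D bytes_emitted=0
After char 2 ('L'=11): chars_in_quartet=3 acc=0x534B bytes_emitted=0
After char 3 ('p'=41): chars_in_quartet=4 acc=0x14D2E9 -> emit 14 D2 E9, reset; bytes_emitted=3
After char 4 ('p'=41): chars_in_quartet=1 acc=0x29 bytes_emitted=3
After char 5 ('m'=38): chars_in_quartet=2 acc=0xA66 bytes_emitted=3
After char 6 ('d'=29): chars_in_quartet=3 acc=0x2999D bytes_emitted=3
After char 7 ('f'=31): chars_in_quartet=4 acc=0xA6675F -> emit A6 67 5F, reset; bytes_emitted=6
After char 8 ('7'=59): chars_in_quartet=1 acc=0x3B bytes_emitted=6
After char 9 ('Q'=16): chars_in_quartet=2 acc=0xED0 bytes_emitted=6
Padding '==': partial quartet acc=0xED0 -> emit ED; bytes_emitted=7

Answer: 14 D2 E9 A6 67 5F ED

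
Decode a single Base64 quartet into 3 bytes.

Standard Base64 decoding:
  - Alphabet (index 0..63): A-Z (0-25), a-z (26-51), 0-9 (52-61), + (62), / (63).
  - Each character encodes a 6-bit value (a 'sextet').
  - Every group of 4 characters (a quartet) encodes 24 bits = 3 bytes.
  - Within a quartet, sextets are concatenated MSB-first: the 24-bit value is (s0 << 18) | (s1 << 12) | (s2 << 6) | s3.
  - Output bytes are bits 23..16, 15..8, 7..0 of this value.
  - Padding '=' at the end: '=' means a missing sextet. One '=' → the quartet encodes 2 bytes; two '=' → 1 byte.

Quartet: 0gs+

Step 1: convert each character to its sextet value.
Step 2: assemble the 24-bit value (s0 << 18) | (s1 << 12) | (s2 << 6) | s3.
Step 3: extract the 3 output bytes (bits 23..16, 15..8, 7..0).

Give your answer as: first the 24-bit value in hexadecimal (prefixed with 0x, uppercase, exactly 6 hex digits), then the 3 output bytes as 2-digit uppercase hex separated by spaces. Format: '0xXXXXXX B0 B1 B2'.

Sextets: 0=52, g=32, s=44, +=62
24-bit: (52<<18) | (32<<12) | (44<<6) | 62
      = 0xD00000 | 0x020000 | 0x000B00 | 0x00003E
      = 0xD20B3E
Bytes: (v>>16)&0xFF=D2, (v>>8)&0xFF=0B, v&0xFF=3E

Answer: 0xD20B3E D2 0B 3E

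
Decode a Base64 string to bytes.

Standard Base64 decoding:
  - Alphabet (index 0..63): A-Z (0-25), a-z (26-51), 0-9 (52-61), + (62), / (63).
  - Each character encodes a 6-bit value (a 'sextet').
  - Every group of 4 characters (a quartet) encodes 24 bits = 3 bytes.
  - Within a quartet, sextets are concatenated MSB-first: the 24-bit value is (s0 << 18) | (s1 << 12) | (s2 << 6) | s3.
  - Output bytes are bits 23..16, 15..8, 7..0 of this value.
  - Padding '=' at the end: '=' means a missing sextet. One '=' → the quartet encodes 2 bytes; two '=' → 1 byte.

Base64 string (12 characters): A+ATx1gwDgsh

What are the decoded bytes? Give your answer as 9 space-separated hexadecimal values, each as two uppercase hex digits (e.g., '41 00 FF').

Answer: 03 E0 13 C7 58 30 0E 0B 21

Derivation:
After char 0 ('A'=0): chars_in_quartet=1 acc=0x0 bytes_emitted=0
After char 1 ('+'=62): chars_in_quartet=2 acc=0x3E bytes_emitted=0
After char 2 ('A'=0): chars_in_quartet=3 acc=0xF80 bytes_emitted=0
After char 3 ('T'=19): chars_in_quartet=4 acc=0x3E013 -> emit 03 E0 13, reset; bytes_emitted=3
After char 4 ('x'=49): chars_in_quartet=1 acc=0x31 bytes_emitted=3
After char 5 ('1'=53): chars_in_quartet=2 acc=0xC75 bytes_emitted=3
After char 6 ('g'=32): chars_in_quartet=3 acc=0x31D60 bytes_emitted=3
After char 7 ('w'=48): chars_in_quartet=4 acc=0xC75830 -> emit C7 58 30, reset; bytes_emitted=6
After char 8 ('D'=3): chars_in_quartet=1 acc=0x3 bytes_emitted=6
After char 9 ('g'=32): chars_in_quartet=2 acc=0xE0 bytes_emitted=6
After char 10 ('s'=44): chars_in_quartet=3 acc=0x382C bytes_emitted=6
After char 11 ('h'=33): chars_in_quartet=4 acc=0xE0B21 -> emit 0E 0B 21, reset; bytes_emitted=9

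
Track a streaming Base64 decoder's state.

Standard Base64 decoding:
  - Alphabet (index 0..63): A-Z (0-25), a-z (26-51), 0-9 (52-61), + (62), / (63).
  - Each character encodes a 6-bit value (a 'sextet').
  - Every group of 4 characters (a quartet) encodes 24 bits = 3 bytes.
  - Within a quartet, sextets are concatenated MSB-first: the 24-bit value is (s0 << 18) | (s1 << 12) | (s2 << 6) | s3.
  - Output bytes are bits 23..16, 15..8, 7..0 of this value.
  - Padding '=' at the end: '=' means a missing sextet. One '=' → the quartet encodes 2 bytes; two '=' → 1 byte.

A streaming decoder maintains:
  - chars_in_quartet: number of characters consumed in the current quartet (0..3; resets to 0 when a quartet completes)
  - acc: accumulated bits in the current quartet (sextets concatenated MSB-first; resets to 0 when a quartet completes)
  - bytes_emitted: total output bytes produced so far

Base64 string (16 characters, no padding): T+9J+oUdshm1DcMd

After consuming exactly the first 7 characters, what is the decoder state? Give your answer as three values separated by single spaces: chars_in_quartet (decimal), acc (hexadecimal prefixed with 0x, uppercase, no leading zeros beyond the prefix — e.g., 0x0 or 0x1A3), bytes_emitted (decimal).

Answer: 3 0x3EA14 3

Derivation:
After char 0 ('T'=19): chars_in_quartet=1 acc=0x13 bytes_emitted=0
After char 1 ('+'=62): chars_in_quartet=2 acc=0x4FE bytes_emitted=0
After char 2 ('9'=61): chars_in_quartet=3 acc=0x13FBD bytes_emitted=0
After char 3 ('J'=9): chars_in_quartet=4 acc=0x4FEF49 -> emit 4F EF 49, reset; bytes_emitted=3
After char 4 ('+'=62): chars_in_quartet=1 acc=0x3E bytes_emitted=3
After char 5 ('o'=40): chars_in_quartet=2 acc=0xFA8 bytes_emitted=3
After char 6 ('U'=20): chars_in_quartet=3 acc=0x3EA14 bytes_emitted=3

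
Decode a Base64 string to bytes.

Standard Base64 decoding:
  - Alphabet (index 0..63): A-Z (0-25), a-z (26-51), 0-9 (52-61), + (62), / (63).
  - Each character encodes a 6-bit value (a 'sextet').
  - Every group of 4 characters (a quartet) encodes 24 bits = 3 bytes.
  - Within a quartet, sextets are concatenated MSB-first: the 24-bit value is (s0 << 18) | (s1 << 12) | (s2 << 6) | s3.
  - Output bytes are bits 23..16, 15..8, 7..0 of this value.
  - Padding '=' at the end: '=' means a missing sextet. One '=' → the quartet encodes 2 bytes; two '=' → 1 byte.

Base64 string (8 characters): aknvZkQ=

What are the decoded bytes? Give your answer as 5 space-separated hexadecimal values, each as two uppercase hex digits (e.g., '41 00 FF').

After char 0 ('a'=26): chars_in_quartet=1 acc=0x1A bytes_emitted=0
After char 1 ('k'=36): chars_in_quartet=2 acc=0x6A4 bytes_emitted=0
After char 2 ('n'=39): chars_in_quartet=3 acc=0x1A927 bytes_emitted=0
After char 3 ('v'=47): chars_in_quartet=4 acc=0x6A49EF -> emit 6A 49 EF, reset; bytes_emitted=3
After char 4 ('Z'=25): chars_in_quartet=1 acc=0x19 bytes_emitted=3
After char 5 ('k'=36): chars_in_quartet=2 acc=0x664 bytes_emitted=3
After char 6 ('Q'=16): chars_in_quartet=3 acc=0x19910 bytes_emitted=3
Padding '=': partial quartet acc=0x19910 -> emit 66 44; bytes_emitted=5

Answer: 6A 49 EF 66 44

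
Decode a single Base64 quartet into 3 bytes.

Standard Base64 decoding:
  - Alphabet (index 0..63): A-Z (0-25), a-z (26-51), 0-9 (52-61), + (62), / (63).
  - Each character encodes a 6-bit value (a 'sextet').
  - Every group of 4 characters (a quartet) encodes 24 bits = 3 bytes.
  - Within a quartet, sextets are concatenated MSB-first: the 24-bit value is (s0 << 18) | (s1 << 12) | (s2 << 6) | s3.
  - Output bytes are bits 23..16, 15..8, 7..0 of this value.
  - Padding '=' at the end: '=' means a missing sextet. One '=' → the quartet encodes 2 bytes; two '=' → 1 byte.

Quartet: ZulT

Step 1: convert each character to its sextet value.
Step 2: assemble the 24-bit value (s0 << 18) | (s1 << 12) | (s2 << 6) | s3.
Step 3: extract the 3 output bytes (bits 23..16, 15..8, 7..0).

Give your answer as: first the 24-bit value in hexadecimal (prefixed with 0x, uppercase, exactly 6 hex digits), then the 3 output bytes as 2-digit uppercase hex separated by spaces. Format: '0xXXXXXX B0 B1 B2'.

Sextets: Z=25, u=46, l=37, T=19
24-bit: (25<<18) | (46<<12) | (37<<6) | 19
      = 0x640000 | 0x02E000 | 0x000940 | 0x000013
      = 0x66E953
Bytes: (v>>16)&0xFF=66, (v>>8)&0xFF=E9, v&0xFF=53

Answer: 0x66E953 66 E9 53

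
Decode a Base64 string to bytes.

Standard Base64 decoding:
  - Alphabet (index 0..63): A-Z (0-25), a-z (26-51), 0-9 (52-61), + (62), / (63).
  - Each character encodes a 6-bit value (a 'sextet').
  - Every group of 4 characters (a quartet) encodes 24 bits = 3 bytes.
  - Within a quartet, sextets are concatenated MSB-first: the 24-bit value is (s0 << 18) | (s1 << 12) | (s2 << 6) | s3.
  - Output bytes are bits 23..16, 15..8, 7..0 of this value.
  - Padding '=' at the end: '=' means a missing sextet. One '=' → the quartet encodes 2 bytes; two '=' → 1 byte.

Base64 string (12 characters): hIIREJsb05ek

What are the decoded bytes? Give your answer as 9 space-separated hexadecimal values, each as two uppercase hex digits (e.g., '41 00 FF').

After char 0 ('h'=33): chars_in_quartet=1 acc=0x21 bytes_emitted=0
After char 1 ('I'=8): chars_in_quartet=2 acc=0x848 bytes_emitted=0
After char 2 ('I'=8): chars_in_quartet=3 acc=0x21208 bytes_emitted=0
After char 3 ('R'=17): chars_in_quartet=4 acc=0x848211 -> emit 84 82 11, reset; bytes_emitted=3
After char 4 ('E'=4): chars_in_quartet=1 acc=0x4 bytes_emitted=3
After char 5 ('J'=9): chars_in_quartet=2 acc=0x109 bytes_emitted=3
After char 6 ('s'=44): chars_in_quartet=3 acc=0x426C bytes_emitted=3
After char 7 ('b'=27): chars_in_quartet=4 acc=0x109B1B -> emit 10 9B 1B, reset; bytes_emitted=6
After char 8 ('0'=52): chars_in_quartet=1 acc=0x34 bytes_emitted=6
After char 9 ('5'=57): chars_in_quartet=2 acc=0xD39 bytes_emitted=6
After char 10 ('e'=30): chars_in_quartet=3 acc=0x34E5E bytes_emitted=6
After char 11 ('k'=36): chars_in_quartet=4 acc=0xD397A4 -> emit D3 97 A4, reset; bytes_emitted=9

Answer: 84 82 11 10 9B 1B D3 97 A4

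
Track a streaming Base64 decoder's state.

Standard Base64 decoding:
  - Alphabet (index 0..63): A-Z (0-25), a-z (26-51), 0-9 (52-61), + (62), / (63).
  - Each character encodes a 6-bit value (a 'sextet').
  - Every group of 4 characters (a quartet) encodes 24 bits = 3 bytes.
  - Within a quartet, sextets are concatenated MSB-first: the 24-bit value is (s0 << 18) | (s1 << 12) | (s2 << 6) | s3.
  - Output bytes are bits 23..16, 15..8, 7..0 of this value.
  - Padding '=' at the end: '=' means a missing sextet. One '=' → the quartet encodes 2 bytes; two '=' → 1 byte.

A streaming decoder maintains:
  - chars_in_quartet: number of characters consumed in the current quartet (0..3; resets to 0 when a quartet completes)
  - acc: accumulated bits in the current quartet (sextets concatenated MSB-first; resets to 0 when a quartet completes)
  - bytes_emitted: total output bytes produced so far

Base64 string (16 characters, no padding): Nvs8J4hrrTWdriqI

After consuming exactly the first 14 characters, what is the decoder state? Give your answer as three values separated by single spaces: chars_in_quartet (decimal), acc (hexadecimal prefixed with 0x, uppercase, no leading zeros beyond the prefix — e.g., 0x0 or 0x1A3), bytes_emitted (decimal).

Answer: 2 0xAE2 9

Derivation:
After char 0 ('N'=13): chars_in_quartet=1 acc=0xD bytes_emitted=0
After char 1 ('v'=47): chars_in_quartet=2 acc=0x36F bytes_emitted=0
After char 2 ('s'=44): chars_in_quartet=3 acc=0xDBEC bytes_emitted=0
After char 3 ('8'=60): chars_in_quartet=4 acc=0x36FB3C -> emit 36 FB 3C, reset; bytes_emitted=3
After char 4 ('J'=9): chars_in_quartet=1 acc=0x9 bytes_emitted=3
After char 5 ('4'=56): chars_in_quartet=2 acc=0x278 bytes_emitted=3
After char 6 ('h'=33): chars_in_quartet=3 acc=0x9E21 bytes_emitted=3
After char 7 ('r'=43): chars_in_quartet=4 acc=0x27886B -> emit 27 88 6B, reset; bytes_emitted=6
After char 8 ('r'=43): chars_in_quartet=1 acc=0x2B bytes_emitted=6
After char 9 ('T'=19): chars_in_quartet=2 acc=0xAD3 bytes_emitted=6
After char 10 ('W'=22): chars_in_quartet=3 acc=0x2B4D6 bytes_emitted=6
After char 11 ('d'=29): chars_in_quartet=4 acc=0xAD359D -> emit AD 35 9D, reset; bytes_emitted=9
After char 12 ('r'=43): chars_in_quartet=1 acc=0x2B bytes_emitted=9
After char 13 ('i'=34): chars_in_quartet=2 acc=0xAE2 bytes_emitted=9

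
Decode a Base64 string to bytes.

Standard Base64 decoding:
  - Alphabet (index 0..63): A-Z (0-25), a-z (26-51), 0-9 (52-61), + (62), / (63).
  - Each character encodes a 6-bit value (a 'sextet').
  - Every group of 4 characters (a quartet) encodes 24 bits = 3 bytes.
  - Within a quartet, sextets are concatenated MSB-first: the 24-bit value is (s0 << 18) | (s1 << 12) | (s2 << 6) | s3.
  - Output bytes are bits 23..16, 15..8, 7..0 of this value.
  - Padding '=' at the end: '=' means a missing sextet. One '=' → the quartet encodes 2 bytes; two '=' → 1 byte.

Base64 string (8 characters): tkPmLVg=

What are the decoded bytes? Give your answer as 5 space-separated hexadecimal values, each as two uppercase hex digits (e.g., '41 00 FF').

After char 0 ('t'=45): chars_in_quartet=1 acc=0x2D bytes_emitted=0
After char 1 ('k'=36): chars_in_quartet=2 acc=0xB64 bytes_emitted=0
After char 2 ('P'=15): chars_in_quartet=3 acc=0x2D90F bytes_emitted=0
After char 3 ('m'=38): chars_in_quartet=4 acc=0xB643E6 -> emit B6 43 E6, reset; bytes_emitted=3
After char 4 ('L'=11): chars_in_quartet=1 acc=0xB bytes_emitted=3
After char 5 ('V'=21): chars_in_quartet=2 acc=0x2D5 bytes_emitted=3
After char 6 ('g'=32): chars_in_quartet=3 acc=0xB560 bytes_emitted=3
Padding '=': partial quartet acc=0xB560 -> emit 2D 58; bytes_emitted=5

Answer: B6 43 E6 2D 58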